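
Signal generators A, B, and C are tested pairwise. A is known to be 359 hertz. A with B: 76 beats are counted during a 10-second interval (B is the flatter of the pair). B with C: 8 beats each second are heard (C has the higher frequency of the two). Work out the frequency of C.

359.4 Hz

A–B: Beat frequency = 76/10 = 7.6 Hz.
B is below A, so f_B = 359 − 7.6 = 351.4 Hz.
C is above B, so f_C = 351.4 + 8 = 359.4 Hz.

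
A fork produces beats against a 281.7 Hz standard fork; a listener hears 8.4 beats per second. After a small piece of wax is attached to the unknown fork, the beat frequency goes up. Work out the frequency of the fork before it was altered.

|f − 281.7| = 8.4, so the fork was at either 273.3 Hz or 290.1 Hz.
Loading a fork with wax lowers its frequency; the adjustment lowers the fork's frequency.
The beat rate rose, so the adjustment moved the fork further from 281.7 Hz — it was already below the reference.

273.3 Hz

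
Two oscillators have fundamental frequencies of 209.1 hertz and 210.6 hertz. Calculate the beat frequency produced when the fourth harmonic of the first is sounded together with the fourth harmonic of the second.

Fourth harmonic of the first: 4·209.1 = 836.4 Hz.
Fourth harmonic of the second: 4·210.6 = 842.4 Hz.
f_beat = |836.4 − 842.4| = 6.0 Hz.

6.0 Hz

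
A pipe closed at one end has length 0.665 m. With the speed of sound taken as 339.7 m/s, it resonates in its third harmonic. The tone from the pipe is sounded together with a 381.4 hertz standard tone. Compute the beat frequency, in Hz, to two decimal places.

1.72 Hz

Closed pipe (odd harmonics): f_n = n·v/(4L) = 3·339.7/(4·0.665) = 383.1203 Hz.
f_beat = |383.1203 − 381.4| = 1.72 Hz.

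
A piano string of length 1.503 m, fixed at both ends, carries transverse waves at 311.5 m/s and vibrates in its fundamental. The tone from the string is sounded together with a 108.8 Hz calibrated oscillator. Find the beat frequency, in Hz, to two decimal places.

For a string fixed at both ends, f_n = n·v/(2L) = 1·311.5/(2·1.503) = 103.6261 Hz.
f_beat = |103.6261 − 108.8| = 5.17 Hz.

5.17 Hz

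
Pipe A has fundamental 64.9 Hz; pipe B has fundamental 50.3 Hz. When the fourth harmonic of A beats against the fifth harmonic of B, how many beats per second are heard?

8.1 Hz

Fourth harmonic of the first: 4·64.9 = 259.6 Hz.
Fifth harmonic of the second: 5·50.3 = 251.5 Hz.
f_beat = |259.6 − 251.5| = 8.1 Hz.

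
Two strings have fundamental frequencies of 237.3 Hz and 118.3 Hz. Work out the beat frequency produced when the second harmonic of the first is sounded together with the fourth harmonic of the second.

Second harmonic of the first: 2·237.3 = 474.6 Hz.
Fourth harmonic of the second: 4·118.3 = 473.2 Hz.
f_beat = |474.6 − 473.2| = 1.4 Hz.

1.4 Hz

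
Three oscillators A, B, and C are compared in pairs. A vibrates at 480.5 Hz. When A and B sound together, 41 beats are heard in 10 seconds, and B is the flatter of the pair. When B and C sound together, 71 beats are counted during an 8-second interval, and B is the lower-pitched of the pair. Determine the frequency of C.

A–B: Beat frequency = 41/10 = 4.1 Hz.
B is below A, so f_B = 480.5 − 4.1 = 476.4 Hz.
B–C: Beat frequency = 71/8 = 8.875 Hz.
C is above B, so f_C = 476.4 + 8.875 = 485.275 Hz.

485.275 Hz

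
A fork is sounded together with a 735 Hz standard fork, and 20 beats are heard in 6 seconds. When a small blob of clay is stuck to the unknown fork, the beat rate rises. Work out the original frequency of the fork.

731.6667 Hz

Beat frequency = 20/6 = 3.3333 Hz.
|f − 735| = 3.3333, so the fork was at either 731.6667 Hz or 738.3333 Hz.
Adding mass to a fork lowers its frequency; the adjustment lowers the fork's frequency.
The beat rate rose, so the adjustment moved the fork further from 735 Hz — it was already below the reference.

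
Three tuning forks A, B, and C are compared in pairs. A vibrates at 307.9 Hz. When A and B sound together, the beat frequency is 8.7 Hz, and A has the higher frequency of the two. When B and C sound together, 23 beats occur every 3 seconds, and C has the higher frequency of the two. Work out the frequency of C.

B is below A, so f_B = 307.9 − 8.7 = 299.2 Hz.
B–C: Beat frequency = 23/3 = 7.6667 Hz.
C is above B, so f_C = 299.2 + 7.6667 = 306.8667 Hz.

306.8667 Hz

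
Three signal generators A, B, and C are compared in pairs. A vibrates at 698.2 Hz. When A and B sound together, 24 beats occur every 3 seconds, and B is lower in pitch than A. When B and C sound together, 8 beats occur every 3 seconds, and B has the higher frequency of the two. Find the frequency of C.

687.5333 Hz

A–B: Beat frequency = 24/3 = 8 Hz.
B is below A, so f_B = 698.2 − 8 = 690.2 Hz.
B–C: Beat frequency = 8/3 = 2.6667 Hz.
C is below B, so f_C = 690.2 − 2.6667 = 687.5333 Hz.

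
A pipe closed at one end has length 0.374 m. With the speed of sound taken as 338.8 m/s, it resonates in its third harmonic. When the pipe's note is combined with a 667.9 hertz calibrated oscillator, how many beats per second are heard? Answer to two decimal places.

Closed pipe (odd harmonics): f_n = n·v/(4L) = 3·338.8/(4·0.374) = 679.4118 Hz.
f_beat = |679.4118 − 667.9| = 11.51 Hz.

11.51 Hz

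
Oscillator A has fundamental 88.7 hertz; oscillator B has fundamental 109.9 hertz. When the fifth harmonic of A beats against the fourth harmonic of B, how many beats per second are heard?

Fifth harmonic of the first: 5·88.7 = 443.5 Hz.
Fourth harmonic of the second: 4·109.9 = 439.6 Hz.
f_beat = |443.5 − 439.6| = 3.9 Hz.

3.9 Hz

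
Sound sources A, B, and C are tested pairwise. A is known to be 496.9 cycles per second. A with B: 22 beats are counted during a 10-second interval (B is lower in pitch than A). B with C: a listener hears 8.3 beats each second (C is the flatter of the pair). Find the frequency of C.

486.4 Hz

A–B: Beat frequency = 22/10 = 2.2 Hz.
B is below A, so f_B = 496.9 − 2.2 = 494.7 Hz.
C is below B, so f_C = 494.7 − 8.3 = 486.4 Hz.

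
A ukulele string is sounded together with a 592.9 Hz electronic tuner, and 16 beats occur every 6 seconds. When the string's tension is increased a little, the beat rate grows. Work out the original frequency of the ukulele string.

595.5667 Hz

Beat frequency = 16/6 = 2.6667 Hz.
|f − 592.9| = 2.6667, so the ukulele string was at either 590.2333 Hz or 595.5667 Hz.
Higher tension means higher frequency; the adjustment raises the ukulele string's frequency.
The beat rate rose, so the adjustment moved the ukulele string further from 592.9 Hz — it was already above the reference.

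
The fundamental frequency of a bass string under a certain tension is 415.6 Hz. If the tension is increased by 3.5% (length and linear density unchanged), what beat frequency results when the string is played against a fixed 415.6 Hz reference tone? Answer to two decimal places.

For a string, f ∝ √T, so the new frequency is 415.6·√1.035 = 422.8105 Hz.
f_beat = |422.8105 − 415.6| = 7.21 Hz.

7.21 Hz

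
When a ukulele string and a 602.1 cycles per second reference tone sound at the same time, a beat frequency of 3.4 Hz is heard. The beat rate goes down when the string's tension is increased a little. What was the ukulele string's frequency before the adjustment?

598.7 Hz

|f − 602.1| = 3.4, so the ukulele string was at either 598.7 Hz or 605.5 Hz.
Higher tension means higher frequency; the adjustment raises the ukulele string's frequency.
The beat rate fell, so the adjustment moved the ukulele string toward 602.1 Hz — it must have started below the reference.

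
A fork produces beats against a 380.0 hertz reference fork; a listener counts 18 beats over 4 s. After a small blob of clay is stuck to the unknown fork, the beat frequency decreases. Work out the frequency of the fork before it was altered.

Beat frequency = 18/4 = 4.5 Hz.
|f − 380.0| = 4.5, so the fork was at either 375.5 Hz or 384.5 Hz.
Adding mass to a fork lowers its frequency; the adjustment lowers the fork's frequency.
The beat rate fell, so the adjustment moved the fork toward 380.0 Hz — it must have started above the reference.

384.5 Hz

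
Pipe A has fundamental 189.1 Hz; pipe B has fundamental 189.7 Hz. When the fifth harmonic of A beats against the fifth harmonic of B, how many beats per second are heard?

3.0 Hz

Fifth harmonic of the first: 5·189.1 = 945.5 Hz.
Fifth harmonic of the second: 5·189.7 = 948.5 Hz.
f_beat = |945.5 − 948.5| = 3.0 Hz.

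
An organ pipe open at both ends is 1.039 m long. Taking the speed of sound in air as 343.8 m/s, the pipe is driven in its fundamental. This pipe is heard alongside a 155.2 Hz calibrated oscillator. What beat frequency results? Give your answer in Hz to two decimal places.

Open pipe: f_n = n·v/(2L) = 1·343.8/(2·1.039) = 165.4475 Hz.
f_beat = |165.4475 − 155.2| = 10.25 Hz.

10.25 Hz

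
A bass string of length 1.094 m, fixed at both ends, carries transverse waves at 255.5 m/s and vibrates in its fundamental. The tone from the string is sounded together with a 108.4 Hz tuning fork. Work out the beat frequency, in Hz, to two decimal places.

For a string fixed at both ends, f_n = n·v/(2L) = 1·255.5/(2·1.094) = 116.7733 Hz.
f_beat = |116.7733 − 108.4| = 8.37 Hz.

8.37 Hz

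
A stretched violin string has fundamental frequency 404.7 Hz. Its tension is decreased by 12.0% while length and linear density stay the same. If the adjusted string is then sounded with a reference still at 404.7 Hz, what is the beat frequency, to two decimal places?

25.06 Hz

For a string, f ∝ √T, so the new frequency is 404.7·√0.880 = 379.6423 Hz.
f_beat = |379.6423 − 404.7| = 25.06 Hz.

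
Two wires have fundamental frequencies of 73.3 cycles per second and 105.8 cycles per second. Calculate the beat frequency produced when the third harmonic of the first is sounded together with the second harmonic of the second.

Third harmonic of the first: 3·73.3 = 219.9 Hz.
Second harmonic of the second: 2·105.8 = 211.6 Hz.
f_beat = |219.9 − 211.6| = 8.3 Hz.

8.3 Hz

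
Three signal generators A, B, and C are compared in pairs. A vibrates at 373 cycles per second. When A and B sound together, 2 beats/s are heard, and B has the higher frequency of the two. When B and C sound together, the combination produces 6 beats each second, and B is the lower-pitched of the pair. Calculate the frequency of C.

B is above A, so f_B = 373 + 2 = 375 Hz.
C is above B, so f_C = 375 + 6 = 381 Hz.

381 Hz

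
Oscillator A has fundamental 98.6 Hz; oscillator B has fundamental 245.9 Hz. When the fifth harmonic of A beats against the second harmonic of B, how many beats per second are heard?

Fifth harmonic of the first: 5·98.6 = 493.0 Hz.
Second harmonic of the second: 2·245.9 = 491.8 Hz.
f_beat = |493.0 − 491.8| = 1.2 Hz.

1.2 Hz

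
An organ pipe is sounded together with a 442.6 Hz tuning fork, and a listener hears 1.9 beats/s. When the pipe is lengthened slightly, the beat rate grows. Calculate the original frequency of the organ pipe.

440.7 Hz

|f − 442.6| = 1.9, so the organ pipe was at either 440.7 Hz or 444.5 Hz.
A longer pipe has a lower fundamental; the adjustment lowers the organ pipe's frequency.
The beat rate rose, so the adjustment moved the organ pipe further from 442.6 Hz — it was already below the reference.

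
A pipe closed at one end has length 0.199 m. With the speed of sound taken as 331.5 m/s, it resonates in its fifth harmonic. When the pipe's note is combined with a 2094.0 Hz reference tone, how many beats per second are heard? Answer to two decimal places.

Closed pipe (odd harmonics): f_n = n·v/(4L) = 5·331.5/(4·0.199) = 2082.2864 Hz.
f_beat = |2082.2864 − 2094.0| = 11.71 Hz.

11.71 Hz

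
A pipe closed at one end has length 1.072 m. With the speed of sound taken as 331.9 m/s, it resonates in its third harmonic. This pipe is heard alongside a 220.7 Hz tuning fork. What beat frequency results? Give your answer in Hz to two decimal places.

Closed pipe (odd harmonics): f_n = n·v/(4L) = 3·331.9/(4·1.072) = 232.2062 Hz.
f_beat = |232.2062 − 220.7| = 11.51 Hz.

11.51 Hz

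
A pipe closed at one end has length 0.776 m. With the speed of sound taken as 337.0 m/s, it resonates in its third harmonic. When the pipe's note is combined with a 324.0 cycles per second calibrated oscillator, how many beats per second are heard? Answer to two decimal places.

1.71 Hz

Closed pipe (odd harmonics): f_n = n·v/(4L) = 3·337.0/(4·0.776) = 325.7088 Hz.
f_beat = |325.7088 − 324.0| = 1.71 Hz.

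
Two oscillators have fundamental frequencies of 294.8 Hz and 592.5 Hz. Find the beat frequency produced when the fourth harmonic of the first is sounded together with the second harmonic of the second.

5.8 Hz

Fourth harmonic of the first: 4·294.8 = 1179.2 Hz.
Second harmonic of the second: 2·592.5 = 1185.0 Hz.
f_beat = |1179.2 − 1185.0| = 5.8 Hz.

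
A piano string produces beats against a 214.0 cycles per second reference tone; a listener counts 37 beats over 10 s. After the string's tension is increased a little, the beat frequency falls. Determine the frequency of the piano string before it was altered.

210.3 Hz

Beat frequency = 37/10 = 3.7 Hz.
|f − 214.0| = 3.7, so the piano string was at either 210.3 Hz or 217.7 Hz.
Higher tension means higher frequency; the adjustment raises the piano string's frequency.
The beat rate fell, so the adjustment moved the piano string toward 214.0 Hz — it must have started below the reference.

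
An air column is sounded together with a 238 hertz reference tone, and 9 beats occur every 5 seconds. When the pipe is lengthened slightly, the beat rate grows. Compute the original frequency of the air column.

236.2 Hz

Beat frequency = 9/5 = 1.8 Hz.
|f − 238| = 1.8, so the air column was at either 236.2 Hz or 239.8 Hz.
A longer pipe has a lower fundamental; the adjustment lowers the air column's frequency.
The beat rate rose, so the adjustment moved the air column further from 238 Hz — it was already below the reference.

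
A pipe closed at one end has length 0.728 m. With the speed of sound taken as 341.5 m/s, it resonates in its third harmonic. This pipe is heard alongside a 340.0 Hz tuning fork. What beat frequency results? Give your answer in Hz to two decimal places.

11.82 Hz

Closed pipe (odd harmonics): f_n = n·v/(4L) = 3·341.5/(4·0.728) = 351.8201 Hz.
f_beat = |351.8201 − 340.0| = 11.82 Hz.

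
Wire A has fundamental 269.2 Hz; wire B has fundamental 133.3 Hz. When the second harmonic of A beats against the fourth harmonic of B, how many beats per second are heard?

Second harmonic of the first: 2·269.2 = 538.4 Hz.
Fourth harmonic of the second: 4·133.3 = 533.2 Hz.
f_beat = |538.4 − 533.2| = 5.2 Hz.

5.2 Hz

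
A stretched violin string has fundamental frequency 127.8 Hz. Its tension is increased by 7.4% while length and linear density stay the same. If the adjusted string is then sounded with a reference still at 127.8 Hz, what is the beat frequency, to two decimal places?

4.64 Hz

For a string, f ∝ √T, so the new frequency is 127.8·√1.074 = 132.4442 Hz.
f_beat = |132.4442 − 127.8| = 4.64 Hz.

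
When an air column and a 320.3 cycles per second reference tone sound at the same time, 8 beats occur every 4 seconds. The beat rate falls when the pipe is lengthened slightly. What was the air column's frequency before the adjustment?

Beat frequency = 8/4 = 2 Hz.
|f − 320.3| = 2, so the air column was at either 318.3 Hz or 322.3 Hz.
A longer pipe has a lower fundamental; the adjustment lowers the air column's frequency.
The beat rate fell, so the adjustment moved the air column toward 320.3 Hz — it must have started above the reference.

322.3 Hz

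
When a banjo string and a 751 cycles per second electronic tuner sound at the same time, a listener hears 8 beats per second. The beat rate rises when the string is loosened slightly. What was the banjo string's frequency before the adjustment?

743 Hz

|f − 751| = 8, so the banjo string was at either 743 Hz or 759 Hz.
Reducing tension lowers a string's frequency; the adjustment lowers the banjo string's frequency.
The beat rate rose, so the adjustment moved the banjo string further from 751 Hz — it was already below the reference.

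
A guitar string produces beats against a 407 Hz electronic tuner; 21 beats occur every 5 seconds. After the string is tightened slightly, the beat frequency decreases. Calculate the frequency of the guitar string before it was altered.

Beat frequency = 21/5 = 4.2 Hz.
|f − 407| = 4.2, so the guitar string was at either 402.8 Hz or 411.2 Hz.
Increasing tension raises a string's frequency; the adjustment raises the guitar string's frequency.
The beat rate fell, so the adjustment moved the guitar string toward 407 Hz — it must have started below the reference.

402.8 Hz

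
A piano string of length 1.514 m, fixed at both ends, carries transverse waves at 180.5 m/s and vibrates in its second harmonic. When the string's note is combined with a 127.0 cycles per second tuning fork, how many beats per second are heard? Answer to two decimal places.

7.78 Hz

For a string fixed at both ends, f_n = n·v/(2L) = 2·180.5/(2·1.514) = 119.2206 Hz.
f_beat = |119.2206 − 127.0| = 7.78 Hz.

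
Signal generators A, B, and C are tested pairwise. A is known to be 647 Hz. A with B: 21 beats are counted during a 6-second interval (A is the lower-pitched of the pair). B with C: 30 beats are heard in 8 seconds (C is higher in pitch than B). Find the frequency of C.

A–B: Beat frequency = 21/6 = 3.5 Hz.
B is above A, so f_B = 647 + 3.5 = 650.5 Hz.
B–C: Beat frequency = 30/8 = 3.75 Hz.
C is above B, so f_C = 650.5 + 3.75 = 654.25 Hz.

654.25 Hz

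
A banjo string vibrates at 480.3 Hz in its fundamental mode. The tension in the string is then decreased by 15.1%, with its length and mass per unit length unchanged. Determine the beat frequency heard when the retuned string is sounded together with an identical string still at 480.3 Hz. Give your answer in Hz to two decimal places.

37.75 Hz

For a string, f ∝ √T, so the new frequency is 480.3·√0.849 = 442.5542 Hz.
f_beat = |442.5542 − 480.3| = 37.75 Hz.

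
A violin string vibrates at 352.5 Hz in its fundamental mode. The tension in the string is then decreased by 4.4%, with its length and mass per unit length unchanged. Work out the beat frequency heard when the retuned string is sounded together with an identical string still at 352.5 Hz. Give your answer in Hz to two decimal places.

7.84 Hz

For a string, f ∝ √T, so the new frequency is 352.5·√0.956 = 344.6578 Hz.
f_beat = |344.6578 − 352.5| = 7.84 Hz.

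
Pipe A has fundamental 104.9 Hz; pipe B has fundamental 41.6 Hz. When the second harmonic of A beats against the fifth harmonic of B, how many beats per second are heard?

1.8 Hz

Second harmonic of the first: 2·104.9 = 209.8 Hz.
Fifth harmonic of the second: 5·41.6 = 208.0 Hz.
f_beat = |209.8 − 208.0| = 1.8 Hz.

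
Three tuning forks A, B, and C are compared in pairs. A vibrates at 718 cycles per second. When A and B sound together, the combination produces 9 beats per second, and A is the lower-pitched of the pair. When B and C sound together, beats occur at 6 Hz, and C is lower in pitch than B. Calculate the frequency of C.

721 Hz

B is above A, so f_B = 718 + 9 = 727 Hz.
C is below B, so f_C = 727 − 6 = 721 Hz.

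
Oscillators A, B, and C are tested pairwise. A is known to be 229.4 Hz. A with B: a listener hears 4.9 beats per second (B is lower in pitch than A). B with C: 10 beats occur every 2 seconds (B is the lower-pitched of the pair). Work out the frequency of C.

B is below A, so f_B = 229.4 − 4.9 = 224.5 Hz.
B–C: Beat frequency = 10/2 = 5 Hz.
C is above B, so f_C = 224.5 + 5 = 229.5 Hz.

229.5 Hz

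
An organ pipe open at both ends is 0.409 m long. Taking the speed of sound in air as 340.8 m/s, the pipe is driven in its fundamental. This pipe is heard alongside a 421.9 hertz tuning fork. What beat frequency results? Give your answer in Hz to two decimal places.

Open pipe: f_n = n·v/(2L) = 1·340.8/(2·0.409) = 416.6259 Hz.
f_beat = |416.6259 − 421.9| = 5.27 Hz.

5.27 Hz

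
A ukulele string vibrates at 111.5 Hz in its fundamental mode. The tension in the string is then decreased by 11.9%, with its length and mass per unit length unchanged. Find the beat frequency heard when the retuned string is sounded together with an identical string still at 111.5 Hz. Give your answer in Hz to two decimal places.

For a string, f ∝ √T, so the new frequency is 111.5·√0.881 = 104.6557 Hz.
f_beat = |104.6557 − 111.5| = 6.84 Hz.

6.84 Hz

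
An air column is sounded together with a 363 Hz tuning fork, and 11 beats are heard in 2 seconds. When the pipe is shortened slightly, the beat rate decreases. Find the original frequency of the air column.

357.5 Hz

Beat frequency = 11/2 = 5.5 Hz.
|f − 363| = 5.5, so the air column was at either 357.5 Hz or 368.5 Hz.
A shorter pipe has a higher fundamental; the adjustment raises the air column's frequency.
The beat rate fell, so the adjustment moved the air column toward 363 Hz — it must have started below the reference.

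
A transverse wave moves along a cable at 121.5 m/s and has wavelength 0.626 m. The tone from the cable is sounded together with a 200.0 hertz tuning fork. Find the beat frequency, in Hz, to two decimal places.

Source frequency f = v/λ = 121.5/0.626 = 194.0895 Hz.
f_beat = |194.0895 − 200.0| = 5.91 Hz.

5.91 Hz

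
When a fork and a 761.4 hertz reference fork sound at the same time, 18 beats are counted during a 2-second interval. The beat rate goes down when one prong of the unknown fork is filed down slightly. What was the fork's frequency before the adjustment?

Beat frequency = 18/2 = 9 Hz.
|f − 761.4| = 9, so the fork was at either 752.4 Hz or 770.4 Hz.
Filing a prong removes mass and raises the fork's frequency; the adjustment raises the fork's frequency.
The beat rate fell, so the adjustment moved the fork toward 761.4 Hz — it must have started below the reference.

752.4 Hz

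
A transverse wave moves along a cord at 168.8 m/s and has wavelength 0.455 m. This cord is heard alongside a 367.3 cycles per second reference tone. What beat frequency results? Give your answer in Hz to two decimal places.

Source frequency f = v/λ = 168.8/0.455 = 370.9890 Hz.
f_beat = |370.9890 − 367.3| = 3.69 Hz.

3.69 Hz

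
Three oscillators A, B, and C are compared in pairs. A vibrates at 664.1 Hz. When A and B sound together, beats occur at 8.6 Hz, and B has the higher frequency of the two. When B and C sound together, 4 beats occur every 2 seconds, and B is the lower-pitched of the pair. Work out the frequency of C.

674.7 Hz

B is above A, so f_B = 664.1 + 8.6 = 672.7 Hz.
B–C: Beat frequency = 4/2 = 2 Hz.
C is above B, so f_C = 672.7 + 2 = 674.7 Hz.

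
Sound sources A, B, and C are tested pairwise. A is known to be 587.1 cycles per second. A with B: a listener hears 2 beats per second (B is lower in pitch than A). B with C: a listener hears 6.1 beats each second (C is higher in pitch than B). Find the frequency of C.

591.2 Hz

B is below A, so f_B = 587.1 − 2 = 585.1 Hz.
C is above B, so f_C = 585.1 + 6.1 = 591.2 Hz.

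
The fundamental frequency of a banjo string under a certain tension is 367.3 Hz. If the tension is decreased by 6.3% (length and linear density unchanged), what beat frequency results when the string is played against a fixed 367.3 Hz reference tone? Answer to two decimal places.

11.76 Hz

For a string, f ∝ √T, so the new frequency is 367.3·√0.937 = 355.5418 Hz.
f_beat = |355.5418 − 367.3| = 11.76 Hz.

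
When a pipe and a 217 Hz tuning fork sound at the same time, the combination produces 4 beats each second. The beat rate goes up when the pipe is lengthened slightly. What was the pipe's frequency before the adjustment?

|f − 217| = 4, so the pipe was at either 213 Hz or 221 Hz.
A longer pipe has a lower fundamental; the adjustment lowers the pipe's frequency.
The beat rate rose, so the adjustment moved the pipe further from 217 Hz — it was already below the reference.

213 Hz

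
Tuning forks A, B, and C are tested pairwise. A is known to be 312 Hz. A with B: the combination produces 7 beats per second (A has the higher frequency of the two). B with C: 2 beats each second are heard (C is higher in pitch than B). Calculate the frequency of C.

307 Hz

B is below A, so f_B = 312 − 7 = 305 Hz.
C is above B, so f_C = 305 + 2 = 307 Hz.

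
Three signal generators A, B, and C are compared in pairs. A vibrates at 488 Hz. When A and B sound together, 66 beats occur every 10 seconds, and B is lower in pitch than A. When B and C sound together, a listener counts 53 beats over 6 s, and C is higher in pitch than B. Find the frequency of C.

490.2333 Hz

A–B: Beat frequency = 66/10 = 6.6 Hz.
B is below A, so f_B = 488 − 6.6 = 481.4 Hz.
B–C: Beat frequency = 53/6 = 8.8333 Hz.
C is above B, so f_C = 481.4 + 8.8333 = 490.2333 Hz.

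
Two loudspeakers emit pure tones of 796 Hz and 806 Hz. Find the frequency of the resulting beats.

10 Hz

Beats arise from superposition of two nearby frequencies; the beat rate is |f₁ − f₂|.
|796 − 806| = 10 Hz.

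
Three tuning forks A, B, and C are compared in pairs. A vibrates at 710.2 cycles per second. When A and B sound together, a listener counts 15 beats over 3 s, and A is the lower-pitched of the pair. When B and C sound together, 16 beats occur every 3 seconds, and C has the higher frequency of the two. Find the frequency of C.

720.5333 Hz

A–B: Beat frequency = 15/3 = 5 Hz.
B is above A, so f_B = 710.2 + 5 = 715.2 Hz.
B–C: Beat frequency = 16/3 = 5.3333 Hz.
C is above B, so f_C = 715.2 + 5.3333 = 720.5333 Hz.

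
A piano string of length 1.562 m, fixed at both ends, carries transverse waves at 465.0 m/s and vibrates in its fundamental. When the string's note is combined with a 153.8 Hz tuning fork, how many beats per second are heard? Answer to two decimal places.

For a string fixed at both ends, f_n = n·v/(2L) = 1·465.0/(2·1.562) = 148.8476 Hz.
f_beat = |148.8476 − 153.8| = 4.95 Hz.

4.95 Hz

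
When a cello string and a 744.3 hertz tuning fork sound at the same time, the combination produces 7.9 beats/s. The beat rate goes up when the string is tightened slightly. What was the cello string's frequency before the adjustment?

752.2 Hz

|f − 744.3| = 7.9, so the cello string was at either 736.4 Hz or 752.2 Hz.
Increasing tension raises a string's frequency; the adjustment raises the cello string's frequency.
The beat rate rose, so the adjustment moved the cello string further from 744.3 Hz — it was already above the reference.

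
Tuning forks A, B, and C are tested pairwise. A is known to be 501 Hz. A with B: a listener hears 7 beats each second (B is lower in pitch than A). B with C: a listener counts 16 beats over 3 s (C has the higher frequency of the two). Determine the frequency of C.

B is below A, so f_B = 501 − 7 = 494 Hz.
B–C: Beat frequency = 16/3 = 5.3333 Hz.
C is above B, so f_C = 494 + 5.3333 = 499.3333 Hz.

499.3333 Hz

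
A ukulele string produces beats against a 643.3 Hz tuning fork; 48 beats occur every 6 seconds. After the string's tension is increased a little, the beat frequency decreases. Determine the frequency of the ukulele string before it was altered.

635.3 Hz

Beat frequency = 48/6 = 8 Hz.
|f − 643.3| = 8, so the ukulele string was at either 635.3 Hz or 651.3 Hz.
Higher tension means higher frequency; the adjustment raises the ukulele string's frequency.
The beat rate fell, so the adjustment moved the ukulele string toward 643.3 Hz — it must have started below the reference.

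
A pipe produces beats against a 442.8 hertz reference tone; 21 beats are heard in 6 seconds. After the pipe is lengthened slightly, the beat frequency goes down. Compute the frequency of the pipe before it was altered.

446.3 Hz

Beat frequency = 21/6 = 3.5 Hz.
|f − 442.8| = 3.5, so the pipe was at either 439.3 Hz or 446.3 Hz.
A longer pipe has a lower fundamental; the adjustment lowers the pipe's frequency.
The beat rate fell, so the adjustment moved the pipe toward 442.8 Hz — it must have started above the reference.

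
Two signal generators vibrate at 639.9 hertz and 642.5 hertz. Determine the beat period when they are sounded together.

0.385 s

f_beat = |639.9 − 642.5| = 2.6 Hz.
Beat period T = 1 / f_beat = 1 / 2.6 s.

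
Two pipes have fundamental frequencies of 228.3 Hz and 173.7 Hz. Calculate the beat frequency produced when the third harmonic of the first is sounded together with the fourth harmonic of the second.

9.9 Hz

Third harmonic of the first: 3·228.3 = 684.9 Hz.
Fourth harmonic of the second: 4·173.7 = 694.8 Hz.
f_beat = |684.9 − 694.8| = 9.9 Hz.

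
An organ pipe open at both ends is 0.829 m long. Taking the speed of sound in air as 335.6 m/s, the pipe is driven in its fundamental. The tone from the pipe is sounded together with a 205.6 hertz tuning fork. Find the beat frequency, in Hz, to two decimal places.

Open pipe: f_n = n·v/(2L) = 1·335.6/(2·0.829) = 202.4125 Hz.
f_beat = |202.4125 − 205.6| = 3.19 Hz.

3.19 Hz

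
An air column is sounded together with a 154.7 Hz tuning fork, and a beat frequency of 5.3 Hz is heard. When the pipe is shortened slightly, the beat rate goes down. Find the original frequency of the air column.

149.4 Hz

|f − 154.7| = 5.3, so the air column was at either 149.4 Hz or 160 Hz.
A shorter pipe has a higher fundamental; the adjustment raises the air column's frequency.
The beat rate fell, so the adjustment moved the air column toward 154.7 Hz — it must have started below the reference.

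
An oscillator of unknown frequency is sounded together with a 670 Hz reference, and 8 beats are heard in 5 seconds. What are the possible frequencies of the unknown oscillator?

Beat frequency = 8/5 = 1.6 Hz.
|f − 670| = 1.6, so f = 670 ± 1.6.

668.4 Hz or 671.6 Hz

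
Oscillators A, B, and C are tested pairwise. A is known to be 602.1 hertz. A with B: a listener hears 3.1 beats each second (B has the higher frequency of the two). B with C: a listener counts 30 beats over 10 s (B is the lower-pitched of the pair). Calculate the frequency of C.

608.2 Hz

B is above A, so f_B = 602.1 + 3.1 = 605.2 Hz.
B–C: Beat frequency = 30/10 = 3 Hz.
C is above B, so f_C = 605.2 + 3 = 608.2 Hz.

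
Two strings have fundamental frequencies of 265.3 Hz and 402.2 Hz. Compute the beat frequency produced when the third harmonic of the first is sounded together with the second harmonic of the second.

8.5 Hz

Third harmonic of the first: 3·265.3 = 795.9 Hz.
Second harmonic of the second: 2·402.2 = 804.4 Hz.
f_beat = |795.9 − 804.4| = 8.5 Hz.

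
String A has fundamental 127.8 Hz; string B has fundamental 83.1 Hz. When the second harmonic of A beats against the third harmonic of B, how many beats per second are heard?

6.3 Hz

Second harmonic of the first: 2·127.8 = 255.6 Hz.
Third harmonic of the second: 3·83.1 = 249.3 Hz.
f_beat = |255.6 − 249.3| = 6.3 Hz.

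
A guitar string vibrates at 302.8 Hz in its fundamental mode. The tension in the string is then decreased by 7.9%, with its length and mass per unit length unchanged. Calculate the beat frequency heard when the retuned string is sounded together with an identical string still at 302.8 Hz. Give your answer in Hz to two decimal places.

12.21 Hz

For a string, f ∝ √T, so the new frequency is 302.8·√0.921 = 290.5934 Hz.
f_beat = |290.5934 − 302.8| = 12.21 Hz.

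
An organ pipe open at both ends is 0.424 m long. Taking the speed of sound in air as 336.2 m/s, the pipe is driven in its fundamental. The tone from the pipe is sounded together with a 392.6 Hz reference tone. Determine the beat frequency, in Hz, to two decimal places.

3.86 Hz

Open pipe: f_n = n·v/(2L) = 1·336.2/(2·0.424) = 396.4623 Hz.
f_beat = |396.4623 − 392.6| = 3.86 Hz.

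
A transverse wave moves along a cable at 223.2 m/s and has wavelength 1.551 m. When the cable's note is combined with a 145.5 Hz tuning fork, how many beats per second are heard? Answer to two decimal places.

Source frequency f = v/λ = 223.2/1.551 = 143.9072 Hz.
f_beat = |143.9072 − 145.5| = 1.59 Hz.

1.59 Hz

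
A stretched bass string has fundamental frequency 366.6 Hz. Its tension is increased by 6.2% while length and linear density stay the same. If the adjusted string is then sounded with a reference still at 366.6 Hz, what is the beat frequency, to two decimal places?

For a string, f ∝ √T, so the new frequency is 366.6·√1.062 = 377.7937 Hz.
f_beat = |377.7937 − 366.6| = 11.19 Hz.

11.19 Hz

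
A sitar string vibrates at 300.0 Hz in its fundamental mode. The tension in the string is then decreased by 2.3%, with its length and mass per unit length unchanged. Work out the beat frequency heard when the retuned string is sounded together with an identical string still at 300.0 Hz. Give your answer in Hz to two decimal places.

For a string, f ∝ √T, so the new frequency is 300.0·√0.977 = 296.5299 Hz.
f_beat = |296.5299 − 300.0| = 3.47 Hz.

3.47 Hz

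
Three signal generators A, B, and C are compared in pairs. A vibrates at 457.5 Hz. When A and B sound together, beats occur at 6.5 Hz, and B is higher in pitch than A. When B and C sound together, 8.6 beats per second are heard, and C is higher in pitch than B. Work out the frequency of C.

B is above A, so f_B = 457.5 + 6.5 = 464 Hz.
C is above B, so f_C = 464 + 8.6 = 472.6 Hz.

472.6 Hz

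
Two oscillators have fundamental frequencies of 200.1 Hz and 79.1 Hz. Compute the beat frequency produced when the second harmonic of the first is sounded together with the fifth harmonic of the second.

4.7 Hz

Second harmonic of the first: 2·200.1 = 400.2 Hz.
Fifth harmonic of the second: 5·79.1 = 395.5 Hz.
f_beat = |400.2 − 395.5| = 4.7 Hz.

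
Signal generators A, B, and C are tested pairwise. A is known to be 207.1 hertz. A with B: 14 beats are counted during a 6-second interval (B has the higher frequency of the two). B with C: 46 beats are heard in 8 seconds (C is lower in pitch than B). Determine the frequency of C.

203.6833 Hz

A–B: Beat frequency = 14/6 = 2.3333 Hz.
B is above A, so f_B = 207.1 + 2.3333 = 209.4333 Hz.
B–C: Beat frequency = 46/8 = 5.75 Hz.
C is below B, so f_C = 209.4333 − 5.75 = 203.6833 Hz.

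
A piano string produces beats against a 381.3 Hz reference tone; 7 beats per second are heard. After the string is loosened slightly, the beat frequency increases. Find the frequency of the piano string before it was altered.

|f − 381.3| = 7, so the piano string was at either 374.3 Hz or 388.3 Hz.
Reducing tension lowers a string's frequency; the adjustment lowers the piano string's frequency.
The beat rate rose, so the adjustment moved the piano string further from 381.3 Hz — it was already below the reference.

374.3 Hz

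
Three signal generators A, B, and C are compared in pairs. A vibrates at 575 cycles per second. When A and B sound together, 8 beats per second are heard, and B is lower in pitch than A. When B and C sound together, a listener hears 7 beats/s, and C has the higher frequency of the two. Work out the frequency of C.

B is below A, so f_B = 575 − 8 = 567 Hz.
C is above B, so f_C = 567 + 7 = 574 Hz.

574 Hz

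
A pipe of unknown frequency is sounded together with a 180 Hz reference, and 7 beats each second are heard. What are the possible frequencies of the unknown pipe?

173 Hz or 187 Hz

|f − 180| = 7, so f = 180 ± 7.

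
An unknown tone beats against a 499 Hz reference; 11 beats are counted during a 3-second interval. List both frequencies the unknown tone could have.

Beat frequency = 11/3 = 3.6667 Hz.
|f − 499| = 3.6667, so f = 499 ± 3.6667.

495.3333 Hz or 502.6667 Hz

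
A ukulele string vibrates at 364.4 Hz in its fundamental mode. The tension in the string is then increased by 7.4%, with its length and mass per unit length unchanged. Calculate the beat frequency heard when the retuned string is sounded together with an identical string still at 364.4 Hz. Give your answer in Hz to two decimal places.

13.24 Hz

For a string, f ∝ √T, so the new frequency is 364.4·√1.074 = 377.6422 Hz.
f_beat = |377.6422 − 364.4| = 13.24 Hz.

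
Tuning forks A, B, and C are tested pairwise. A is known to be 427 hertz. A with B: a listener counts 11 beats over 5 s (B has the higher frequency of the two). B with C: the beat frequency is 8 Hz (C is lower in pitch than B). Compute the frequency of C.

421.2 Hz

A–B: Beat frequency = 11/5 = 2.2 Hz.
B is above A, so f_B = 427 + 2.2 = 429.2 Hz.
C is below B, so f_C = 429.2 − 8 = 421.2 Hz.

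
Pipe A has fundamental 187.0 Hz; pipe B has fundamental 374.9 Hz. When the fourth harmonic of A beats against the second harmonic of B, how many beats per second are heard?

1.8 Hz

Fourth harmonic of the first: 4·187.0 = 748.0 Hz.
Second harmonic of the second: 2·374.9 = 749.8 Hz.
f_beat = |748.0 − 749.8| = 1.8 Hz.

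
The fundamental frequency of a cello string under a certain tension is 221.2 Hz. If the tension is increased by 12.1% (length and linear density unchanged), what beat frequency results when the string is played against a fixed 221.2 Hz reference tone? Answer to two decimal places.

For a string, f ∝ √T, so the new frequency is 221.2·√1.121 = 234.2006 Hz.
f_beat = |234.2006 − 221.2| = 13.00 Hz.

13.00 Hz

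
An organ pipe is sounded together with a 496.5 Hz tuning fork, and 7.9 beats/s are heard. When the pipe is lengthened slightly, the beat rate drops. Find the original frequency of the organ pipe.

504.4 Hz

|f − 496.5| = 7.9, so the organ pipe was at either 488.6 Hz or 504.4 Hz.
A longer pipe has a lower fundamental; the adjustment lowers the organ pipe's frequency.
The beat rate fell, so the adjustment moved the organ pipe toward 496.5 Hz — it must have started above the reference.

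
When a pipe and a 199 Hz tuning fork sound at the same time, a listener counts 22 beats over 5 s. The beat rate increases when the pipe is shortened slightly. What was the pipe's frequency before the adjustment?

203.4 Hz

Beat frequency = 22/5 = 4.4 Hz.
|f − 199| = 4.4, so the pipe was at either 194.6 Hz or 203.4 Hz.
A shorter pipe has a higher fundamental; the adjustment raises the pipe's frequency.
The beat rate rose, so the adjustment moved the pipe further from 199 Hz — it was already above the reference.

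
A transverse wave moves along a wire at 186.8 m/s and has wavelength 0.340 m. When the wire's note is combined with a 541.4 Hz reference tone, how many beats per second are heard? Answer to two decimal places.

Source frequency f = v/λ = 186.8/0.340 = 549.4118 Hz.
f_beat = |549.4118 − 541.4| = 8.01 Hz.

8.01 Hz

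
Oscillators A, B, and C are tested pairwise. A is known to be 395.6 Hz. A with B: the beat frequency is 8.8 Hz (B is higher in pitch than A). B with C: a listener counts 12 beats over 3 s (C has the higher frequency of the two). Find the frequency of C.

B is above A, so f_B = 395.6 + 8.8 = 404.4 Hz.
B–C: Beat frequency = 12/3 = 4 Hz.
C is above B, so f_C = 404.4 + 4 = 408.4 Hz.

408.4 Hz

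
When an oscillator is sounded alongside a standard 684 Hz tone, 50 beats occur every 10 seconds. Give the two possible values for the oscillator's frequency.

679 Hz or 689 Hz

Beat frequency = 50/10 = 5 Hz.
|f − 684| = 5, so f = 684 ± 5.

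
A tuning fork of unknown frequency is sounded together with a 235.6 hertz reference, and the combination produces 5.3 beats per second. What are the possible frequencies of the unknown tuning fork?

|f − 235.6| = 5.3, so f = 235.6 ± 5.3.

230.3 Hz or 240.9 Hz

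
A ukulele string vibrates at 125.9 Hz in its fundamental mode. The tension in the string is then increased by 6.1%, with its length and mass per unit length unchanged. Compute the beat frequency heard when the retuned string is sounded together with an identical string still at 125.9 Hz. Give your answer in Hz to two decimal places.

3.78 Hz

For a string, f ∝ √T, so the new frequency is 125.9·√1.061 = 129.6831 Hz.
f_beat = |129.6831 − 125.9| = 3.78 Hz.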